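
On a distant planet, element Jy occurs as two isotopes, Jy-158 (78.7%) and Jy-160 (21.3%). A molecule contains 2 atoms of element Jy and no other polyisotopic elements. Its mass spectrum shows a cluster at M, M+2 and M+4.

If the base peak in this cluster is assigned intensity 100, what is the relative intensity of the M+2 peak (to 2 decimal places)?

(0.787 + 0.213)^2 gives M 0.6194, M+2 0.3353, M+4 0.0454; the largest is M.
P(M) = C(2,0) × 0.787^2 × 0.213^0 = 1 × 0.619369 × 1.0000 = 0.619369 (base)
P(M+2) = C(2,1) × 0.787^1 × 0.213^1 = 2 × 0.7870 × 0.2130 = 0.335262
Relative intensity = 0.335262 / 0.619369 × 100 = 54.13

54.13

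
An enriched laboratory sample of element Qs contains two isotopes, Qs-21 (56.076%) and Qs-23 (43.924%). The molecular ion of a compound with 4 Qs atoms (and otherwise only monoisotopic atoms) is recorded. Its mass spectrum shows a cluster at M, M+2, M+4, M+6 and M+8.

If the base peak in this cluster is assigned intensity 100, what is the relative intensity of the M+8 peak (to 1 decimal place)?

10.2

Term probabilities: M 0.0989, M+2 0.3098, M+4 0.3640, M+6 0.1901, M+8 0.0372. Base peak = M+4.
P(M+4) = C(4,2) × 0.56076^2 × 0.43924^2 = 6 × 0.31445178 × 0.19293178 = 0.364006 (base)
P(M+8) = C(4,4) × 0.56076^0 × 0.43924^4 = 1 × 1.0000 × 0.03722267 = 0.037223
Relative intensity = 0.037223 / 0.364006 × 100 = 10.2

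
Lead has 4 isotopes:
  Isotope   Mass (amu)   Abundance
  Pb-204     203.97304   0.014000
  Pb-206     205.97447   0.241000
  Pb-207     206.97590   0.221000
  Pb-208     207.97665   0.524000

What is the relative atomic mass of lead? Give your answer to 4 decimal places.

207.2169 amu

Ar = Σ fᵢ·mᵢ = 0.014000 × 203.97304 + 0.241000 × 205.97447 + 0.221000 × 206.97590 + 0.524000 × 207.97665
= 2.855623 + 49.639847 + 45.741674 + 108.979765 = 207.216909 amu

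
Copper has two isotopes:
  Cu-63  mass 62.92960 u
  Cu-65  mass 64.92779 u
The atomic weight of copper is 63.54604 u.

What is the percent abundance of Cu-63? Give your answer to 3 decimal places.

Writing the weighted mean with unknown fraction x of Cu-63:
62.92960·x + 64.92779·(1 − x) = 63.54604
(62.92960 − 64.92779)·x = 63.54604 − 64.92779
x = -1.38175 / -1.99819 = 0.69150 → 69.150% Cu-63, 30.850% Cu-65.

69.150%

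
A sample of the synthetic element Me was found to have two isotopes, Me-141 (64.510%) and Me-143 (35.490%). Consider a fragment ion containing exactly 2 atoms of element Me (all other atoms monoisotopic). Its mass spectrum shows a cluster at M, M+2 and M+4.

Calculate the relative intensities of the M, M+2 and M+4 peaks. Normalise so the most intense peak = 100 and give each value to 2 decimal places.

90.88 : 100.00 : 27.51

Expanding (0.64510 + 0.35490)^2:
P(M) = 0.64510^2 = 0.416154
P(M+2) = 2 × 0.64510^1 × 0.35490^1 = 0.457892
P(M+4) = 0.35490^2 = 0.125954
The M+2 peak is largest (0.457892); scaling to 100 gives 90.88 : 100.00 : 27.51.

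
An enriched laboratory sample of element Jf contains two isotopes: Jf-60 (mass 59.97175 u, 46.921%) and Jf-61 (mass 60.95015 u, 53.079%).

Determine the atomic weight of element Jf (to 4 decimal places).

60.4911 u

Average mass = Σ (abundance × isotope mass) = 0.46921 × 59.97175 + 0.53079 × 60.95015
= 28.139345 + 32.351730 = 60.491075 u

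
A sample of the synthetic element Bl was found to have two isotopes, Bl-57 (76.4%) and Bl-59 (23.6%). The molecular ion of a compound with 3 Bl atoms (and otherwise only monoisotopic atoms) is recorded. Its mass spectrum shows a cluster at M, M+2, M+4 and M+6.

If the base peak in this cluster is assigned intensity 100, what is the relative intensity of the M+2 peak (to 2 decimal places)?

92.67

(0.764 + 0.236)^3 gives M 0.4459, M+2 0.4133, M+4 0.1277, M+6 0.0131; the largest is M.
P(M) = C(3,0) × 0.764^3 × 0.236^0 = 1 × 0.44594374 × 1.0000 = 0.445944 (base)
P(M+2) = C(3,1) × 0.764^2 × 0.236^1 = 3 × 0.583696 × 0.2360 = 0.413257
Relative intensity = 0.413257 / 0.445944 × 100 = 92.67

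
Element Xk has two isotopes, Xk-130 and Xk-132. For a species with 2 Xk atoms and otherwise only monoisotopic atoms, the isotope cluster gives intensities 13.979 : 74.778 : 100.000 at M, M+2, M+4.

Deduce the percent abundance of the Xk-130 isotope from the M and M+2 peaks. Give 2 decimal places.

27.21%

Write p for the Xk-130 fraction. I(M+2)/I(M) = [C(2,1)·p^1·(1−p)] / p^2 = 2·(1−p)/p = 74.778/13.979 = 5.3493
(1−p)/p = 5.3493/2 = 2.6747  ⇒  p = 1/(1 + 2.6747) = 0.2721
Xk-130: 27.21%, Xk-132: 72.79%.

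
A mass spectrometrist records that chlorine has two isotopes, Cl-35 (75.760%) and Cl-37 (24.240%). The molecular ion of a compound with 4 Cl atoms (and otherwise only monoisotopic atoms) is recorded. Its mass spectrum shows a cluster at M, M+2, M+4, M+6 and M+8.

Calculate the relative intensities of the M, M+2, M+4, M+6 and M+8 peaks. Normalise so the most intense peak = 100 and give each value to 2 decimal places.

78.14 : 100.00 : 47.99 : 10.24 : 0.82

Each Cl atom is independently Cl-35 (p = 0.75760) or Cl-37 (q = 0.24240); the cluster is the binomial expansion (p + q)^4.
P(M) = 0.75760^4 = 0.329428
P(M+2) = 4 × 0.75760^3 × 0.24240^1 = 0.421612
P(M+4) = 6 × 0.75760^2 × 0.24240^2 = 0.202347
P(M+6) = 4 × 0.75760^1 × 0.24240^3 = 0.043162
P(M+8) = 0.24240^4 = 0.003452
The M+2 peak is largest (0.421612); scaling to 100 gives 78.14 : 100.00 : 47.99 : 10.24 : 0.82.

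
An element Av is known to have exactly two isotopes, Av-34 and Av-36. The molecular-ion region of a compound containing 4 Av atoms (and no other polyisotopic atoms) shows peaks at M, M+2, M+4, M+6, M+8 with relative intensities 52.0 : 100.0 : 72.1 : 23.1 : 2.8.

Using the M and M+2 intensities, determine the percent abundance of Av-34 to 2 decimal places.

Let p = fractional abundance of Av-34. I(M+2)/I(M) = [C(4,1)·p^3·(1−p)] / p^4 = 4·(1−p)/p = 100.0/52.0 = 1.9231
(1−p)/p = 1.9231/4 = 0.4808  ⇒  p = 1/(1 + 0.4808) = 0.6753
Av-34: 67.53%, Av-36: 32.47%.

67.53%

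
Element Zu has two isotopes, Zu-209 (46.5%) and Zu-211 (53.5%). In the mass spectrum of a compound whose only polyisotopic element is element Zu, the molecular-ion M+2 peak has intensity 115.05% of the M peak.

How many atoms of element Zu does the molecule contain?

With n Zu atoms, P(M+2)/P(M) = C(n,1)·p^(n−1)q / p^n = n·q/p = n · 0.535/0.465.
n = 1.1505 × 0.465/0.535 = 1.00 ≈ 1

1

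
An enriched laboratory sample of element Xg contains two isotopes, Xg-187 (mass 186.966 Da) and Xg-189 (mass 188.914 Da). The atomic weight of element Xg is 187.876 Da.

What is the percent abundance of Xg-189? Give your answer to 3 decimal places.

46.715%

Let x be the fractional abundance of Xg-187; then Xg-189 has abundance 1 − x.
186.966·x + 188.914·(1 − x) = 187.876
(186.966 − 188.914)·x = 187.876 − 188.914
x = -1.038 / -1.948 = 0.53285 → 53.285% Xg-187, 46.715% Xg-189.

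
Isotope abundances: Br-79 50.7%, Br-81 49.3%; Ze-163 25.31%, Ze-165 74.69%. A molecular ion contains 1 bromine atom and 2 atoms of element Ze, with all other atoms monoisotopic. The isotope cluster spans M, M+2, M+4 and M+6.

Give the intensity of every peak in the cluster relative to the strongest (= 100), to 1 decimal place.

Bromine pattern (n=1): 0.5070 : 0.4930
Element Ze pattern (n=2): 0.06405961 : 0.37808078 : 0.55785961
Convolve the two distributions (both contribute in 2-u steps):
  M: 0.5070×0.06405961 = 0.032478
  M+2: 0.5070×0.37808078 + 0.4930×0.06405961 = 0.223268
  M+4: 0.5070×0.55785961 + 0.4930×0.37808078 = 0.469229
  M+6: 0.4930×0.55785961 = 0.275025
Scale to base peak (0.469229) = 100: 6.9 : 47.6 : 100.0 : 58.6

6.9 : 47.6 : 100.0 : 58.6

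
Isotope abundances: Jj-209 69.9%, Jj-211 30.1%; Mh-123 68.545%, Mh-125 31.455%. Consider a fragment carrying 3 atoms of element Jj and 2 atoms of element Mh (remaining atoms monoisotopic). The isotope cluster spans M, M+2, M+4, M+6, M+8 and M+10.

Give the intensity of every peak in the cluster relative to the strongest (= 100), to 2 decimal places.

45.26 : 100.00 : 88.36 : 39.03 : 8.62 : 0.76

Element Jj pattern (n=3): 0.3415321 : 0.4412067 : 0.1899903 : 0.0272709
Element Mh pattern (n=2): 0.4698417 : 0.43121659 : 0.0989417
Convolve the two distributions (both contribute in 2-u steps):
  M: 0.3415321×0.4698417 = 0.160466
  M+2: 0.3415321×0.43121659 + 0.4412067×0.4698417 = 0.354572
  M+4: 0.3415321×0.0989417 + 0.4412067×0.43121659 + 0.1899903×0.4698417 = 0.313313
  M+6: 0.4412067×0.0989417 + 0.1899903×0.43121659 + 0.0272709×0.4698417 = 0.138394
  M+8: 0.1899903×0.0989417 + 0.0272709×0.43121659 = 0.030558
  M+10: 0.0272709×0.0989417 = 0.002698
Scale to base peak (0.354572) = 100: 45.26 : 100.00 : 88.36 : 39.03 : 8.62 : 0.76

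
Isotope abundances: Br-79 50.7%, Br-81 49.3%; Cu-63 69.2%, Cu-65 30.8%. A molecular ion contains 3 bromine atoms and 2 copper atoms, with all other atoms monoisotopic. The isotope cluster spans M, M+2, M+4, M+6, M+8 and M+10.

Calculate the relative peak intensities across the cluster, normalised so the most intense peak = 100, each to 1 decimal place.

17.8 : 67.6 : 100.0 : 71.4 : 24.5 : 3.2

Bromine pattern (n=3): 0.13032384 : 0.38017547 : 0.36967753 : 0.11982316
Copper pattern (n=2): 0.478864 : 0.426272 : 0.094864
Convolve the two distributions (both contribute in 2-u steps):
  M: 0.13032384×0.478864 = 0.062407
  M+2: 0.13032384×0.426272 + 0.38017547×0.478864 = 0.237606
  M+4: 0.13032384×0.094864 + 0.38017547×0.426272 + 0.36967753×0.478864 = 0.351446
  M+6: 0.38017547×0.094864 + 0.36967753×0.426272 + 0.11982316×0.478864 = 0.251027
  M+8: 0.36967753×0.094864 + 0.11982316×0.426272 = 0.086146
  M+10: 0.11982316×0.094864 = 0.011367
Scale to base peak (0.351446) = 100: 17.8 : 67.6 : 100.0 : 71.4 : 24.5 : 3.2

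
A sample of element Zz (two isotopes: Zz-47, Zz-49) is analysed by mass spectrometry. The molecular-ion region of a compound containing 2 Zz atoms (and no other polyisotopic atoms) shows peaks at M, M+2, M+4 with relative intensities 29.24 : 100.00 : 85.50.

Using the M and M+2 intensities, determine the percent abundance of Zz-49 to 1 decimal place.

If p is the fraction of Zz that is Zz-47, then I(M+2)/I(M) = [C(2,1)·p^1·(1−p)] / p^2 = 2·(1−p)/p = 100.00/29.24 = 3.4200
(1−p)/p = 3.4200/2 = 1.7100  ⇒  p = 1/(1 + 1.7100) = 0.3690
Zz-47: 36.9%, Zz-49: 63.1%.

63.1%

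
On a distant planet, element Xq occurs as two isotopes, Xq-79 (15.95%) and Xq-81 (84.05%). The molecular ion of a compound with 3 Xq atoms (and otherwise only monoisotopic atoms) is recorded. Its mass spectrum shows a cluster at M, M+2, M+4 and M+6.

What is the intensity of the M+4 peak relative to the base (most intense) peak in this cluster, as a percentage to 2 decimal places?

(0.1595 + 0.8405)^3 gives M 0.0041, M+2 0.0641, M+4 0.3380, M+6 0.5938; the largest is M+6.
P(M+6) = C(3,3) × 0.1595^0 × 0.8405^3 = 1 × 1.0000 × 0.59376303 = 0.593763 (base)
P(M+4) = C(3,2) × 0.1595^1 × 0.8405^2 = 3 × 0.1595 × 0.70644025 = 0.338032
Relative intensity = 0.338032 / 0.593763 × 100 = 56.93

56.93%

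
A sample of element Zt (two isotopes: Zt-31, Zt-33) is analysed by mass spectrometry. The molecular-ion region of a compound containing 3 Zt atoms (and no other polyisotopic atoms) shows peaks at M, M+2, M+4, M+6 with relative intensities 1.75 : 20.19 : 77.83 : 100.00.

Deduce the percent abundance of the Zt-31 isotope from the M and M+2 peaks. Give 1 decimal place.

Let p = fractional abundance of Zt-31. I(M+2)/I(M) = [C(3,1)·p^2·(1−p)] / p^3 = 3·(1−p)/p = 20.19/1.75 = 11.5371
(1−p)/p = 11.5371/3 = 3.8457  ⇒  p = 1/(1 + 3.8457) = 0.2064
Zt-31: 20.6%, Zt-33: 79.4%.

20.6%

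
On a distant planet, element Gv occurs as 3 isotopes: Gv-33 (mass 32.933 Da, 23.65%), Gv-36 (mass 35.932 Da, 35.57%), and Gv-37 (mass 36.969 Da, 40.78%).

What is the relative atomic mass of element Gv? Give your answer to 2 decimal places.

The abundance-weighted mean is 0.2365 × 32.933 + 0.3557 × 35.932 + 0.4078 × 36.969
= 7.7887 + 12.7810 + 15.0760 = 35.6457 Da

35.65 Da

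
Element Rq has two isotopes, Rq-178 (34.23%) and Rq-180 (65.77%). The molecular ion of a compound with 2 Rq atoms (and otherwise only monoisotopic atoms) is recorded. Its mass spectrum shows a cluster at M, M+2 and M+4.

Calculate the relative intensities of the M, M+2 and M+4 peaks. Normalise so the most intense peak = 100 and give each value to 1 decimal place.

26.0 : 100.0 : 96.1

Expanding (0.3423 + 0.6577)^2:
P(M) = 0.3423^2 = 0.117169
P(M+2) = 2 × 0.3423^1 × 0.6577^1 = 0.450261
P(M+4) = 0.6577^2 = 0.432569
The M+2 peak is largest (0.450261); scaling to 100 gives 26.0 : 100.0 : 96.1.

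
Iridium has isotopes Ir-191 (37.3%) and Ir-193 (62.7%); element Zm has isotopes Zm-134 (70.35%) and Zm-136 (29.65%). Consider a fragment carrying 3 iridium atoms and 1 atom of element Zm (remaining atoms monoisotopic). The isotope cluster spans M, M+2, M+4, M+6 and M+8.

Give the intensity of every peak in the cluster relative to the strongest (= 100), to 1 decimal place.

Iridium pattern (n=3): 0.05189512 : 0.26170165 : 0.43991135 : 0.24649188
Element Zm pattern (n=1): 0.7035 : 0.2965
Convolve the two distributions (both contribute in 2-u steps):
  M: 0.05189512×0.7035 = 0.036508
  M+2: 0.05189512×0.2965 + 0.26170165×0.7035 = 0.199494
  M+4: 0.26170165×0.2965 + 0.43991135×0.7035 = 0.387072
  M+6: 0.43991135×0.2965 + 0.24649188×0.7035 = 0.303841
  M+8: 0.24649188×0.2965 = 0.073085
Scale to base peak (0.387072) = 100: 9.4 : 51.5 : 100.0 : 78.5 : 18.9

9.4 : 51.5 : 100.0 : 78.5 : 18.9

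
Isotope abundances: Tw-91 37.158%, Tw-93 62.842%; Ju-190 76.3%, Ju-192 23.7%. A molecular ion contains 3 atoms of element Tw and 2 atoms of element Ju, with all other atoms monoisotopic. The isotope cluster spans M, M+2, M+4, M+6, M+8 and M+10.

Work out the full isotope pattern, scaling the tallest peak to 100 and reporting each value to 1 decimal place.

8.5 : 48.1 : 100.0 : 90.1 : 32.4 : 3.9

Element Tw pattern (n=3): 0.05130468 : 0.26030105 : 0.44022386 : 0.24817041
Element Ju pattern (n=2): 0.582169 : 0.361662 : 0.056169
Convolve the two distributions (both contribute in 2-u steps):
  M: 0.05130468×0.582169 = 0.029868
  M+2: 0.05130468×0.361662 + 0.26030105×0.582169 = 0.170094
  M+4: 0.05130468×0.056169 + 0.26030105×0.361662 + 0.44022386×0.582169 = 0.353307
  M+6: 0.26030105×0.056169 + 0.44022386×0.361662 + 0.24817041×0.582169 = 0.318310
  M+8: 0.44022386×0.056169 + 0.24817041×0.361662 = 0.114481
  M+10: 0.24817041×0.056169 = 0.013939
Scale to base peak (0.353307) = 100: 8.5 : 48.1 : 100.0 : 90.1 : 32.4 : 3.9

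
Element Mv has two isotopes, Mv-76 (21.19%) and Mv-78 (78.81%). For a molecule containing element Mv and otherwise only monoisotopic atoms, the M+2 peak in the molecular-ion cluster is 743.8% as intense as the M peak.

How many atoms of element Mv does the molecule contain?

2

For n independent Mv atoms, I(M+2)/I(M) = n · (abundance Mv-78) / (abundance Mv-76) = n · 0.7881/0.2119.
n = 7.438 × 0.2119/0.7881 = 2.00 ≈ 2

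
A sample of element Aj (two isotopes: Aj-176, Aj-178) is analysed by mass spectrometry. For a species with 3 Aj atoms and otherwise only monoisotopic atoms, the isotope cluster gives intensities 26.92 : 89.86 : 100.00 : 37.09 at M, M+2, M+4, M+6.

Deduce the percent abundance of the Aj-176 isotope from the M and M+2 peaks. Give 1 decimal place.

Let p = fractional abundance of Aj-176. I(M+2)/I(M) = [C(3,1)·p^2·(1−p)] / p^3 = 3·(1−p)/p = 89.86/26.92 = 3.3380
(1−p)/p = 3.3380/3 = 1.1127  ⇒  p = 1/(1 + 1.1127) = 0.4733
Aj-176: 47.3%, Aj-178: 52.7%.

47.3%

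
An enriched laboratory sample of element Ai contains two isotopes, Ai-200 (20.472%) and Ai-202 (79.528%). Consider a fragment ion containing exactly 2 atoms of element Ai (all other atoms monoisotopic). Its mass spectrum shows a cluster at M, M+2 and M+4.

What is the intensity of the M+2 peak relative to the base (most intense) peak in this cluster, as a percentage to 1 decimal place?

Term probabilities: M 0.0419, M+2 0.3256, M+4 0.6325. Base peak = M+4.
P(M+4) = C(2,2) × 0.20472^0 × 0.79528^2 = 1 × 1.0000 × 0.63247028 = 0.632470 (base)
P(M+2) = C(2,1) × 0.20472^1 × 0.79528^1 = 2 × 0.20472 × 0.79528 = 0.325619
Relative intensity = 0.325619 / 0.632470 × 100 = 51.5

51.5%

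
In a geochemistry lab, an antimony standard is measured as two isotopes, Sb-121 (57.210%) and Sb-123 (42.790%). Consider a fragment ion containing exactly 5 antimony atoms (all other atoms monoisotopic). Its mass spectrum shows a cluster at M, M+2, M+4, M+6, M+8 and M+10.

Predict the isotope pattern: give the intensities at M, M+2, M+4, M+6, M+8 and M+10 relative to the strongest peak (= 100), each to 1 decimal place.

17.9 : 66.8 : 100.0 : 74.8 : 28.0 : 4.2

The 5 Sb atoms are independent, so intensities follow the terms of (0.57210 + 0.42790)^5.
P(M) = 0.57210^5 = 0.061286
P(M+2) = 5 × 0.57210^4 × 0.42790^1 = 0.229192
P(M+4) = 10 × 0.57210^3 × 0.42790^2 = 0.342847
P(M+6) = 10 × 0.57210^2 × 0.42790^3 = 0.256431
P(M+8) = 5 × 0.57210^1 × 0.42790^4 = 0.095898
P(M+10) = 0.42790^5 = 0.014345
The M+4 peak is largest (0.342847); scaling to 100 gives 17.9 : 66.8 : 100.0 : 74.8 : 28.0 : 4.2.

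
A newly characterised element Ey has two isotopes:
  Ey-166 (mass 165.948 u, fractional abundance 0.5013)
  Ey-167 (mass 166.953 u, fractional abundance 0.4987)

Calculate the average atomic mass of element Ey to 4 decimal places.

Ar = Σ fᵢ·mᵢ = 0.5013 × 165.948 + 0.4987 × 166.953
= 83.18973 + 83.25946 = 166.44919 u

166.4492 u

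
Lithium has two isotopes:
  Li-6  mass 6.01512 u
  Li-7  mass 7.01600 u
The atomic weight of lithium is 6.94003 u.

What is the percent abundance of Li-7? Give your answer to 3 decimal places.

With x = fraction of Li-6 (so Li-7 is 1 − x):
6.01512·x + 7.01600·(1 − x) = 6.94003
(6.01512 − 7.01600)·x = 6.94003 − 7.01600
x = -0.07597 / -1.00088 = 0.07590 → 7.590% Li-6, 92.410% Li-7.

92.410%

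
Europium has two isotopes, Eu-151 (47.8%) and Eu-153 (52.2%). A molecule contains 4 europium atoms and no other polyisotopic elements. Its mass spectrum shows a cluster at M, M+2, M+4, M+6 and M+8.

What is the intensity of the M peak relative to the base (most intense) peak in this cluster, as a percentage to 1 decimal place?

14.0%

(0.478 + 0.522)^4 gives M 0.0522, M+2 0.2280, M+4 0.3735, M+6 0.2720, M+8 0.0742; the largest is M+4.
P(M+4) = C(4,2) × 0.478^2 × 0.522^2 = 6 × 0.228484 × 0.272484 = 0.373549 (base)
P(M) = C(4,0) × 0.478^4 × 0.522^0 = 1 × 0.05220494 × 1.0000 = 0.052205
Relative intensity = 0.052205 / 0.373549 × 100 = 14.0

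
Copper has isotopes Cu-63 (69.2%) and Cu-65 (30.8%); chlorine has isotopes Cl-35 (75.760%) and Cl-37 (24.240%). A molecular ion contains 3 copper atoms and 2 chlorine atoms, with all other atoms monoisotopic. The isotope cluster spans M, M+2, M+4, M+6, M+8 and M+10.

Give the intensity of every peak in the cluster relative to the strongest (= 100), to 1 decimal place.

50.6 : 100.0 : 78.5 : 30.6 : 5.9 : 0.5

Copper pattern (n=3): 0.33137389 : 0.44247034 : 0.19693766 : 0.02921811
Chlorine pattern (n=2): 0.57395776 : 0.36728448 : 0.05875776
Convolve the two distributions (both contribute in 2-u steps):
  M: 0.33137389×0.57395776 = 0.190195
  M+2: 0.33137389×0.36728448 + 0.44247034×0.57395776 = 0.375668
  M+4: 0.33137389×0.05875776 + 0.44247034×0.36728448 + 0.19693766×0.57395776 = 0.295017
  M+6: 0.44247034×0.05875776 + 0.19693766×0.36728448 + 0.02921811×0.57395776 = 0.115101
  M+8: 0.19693766×0.05875776 + 0.02921811×0.36728448 = 0.022303
  M+10: 0.02921811×0.05875776 = 0.001717
Scale to base peak (0.375668) = 100: 50.6 : 100.0 : 78.5 : 30.6 : 5.9 : 0.5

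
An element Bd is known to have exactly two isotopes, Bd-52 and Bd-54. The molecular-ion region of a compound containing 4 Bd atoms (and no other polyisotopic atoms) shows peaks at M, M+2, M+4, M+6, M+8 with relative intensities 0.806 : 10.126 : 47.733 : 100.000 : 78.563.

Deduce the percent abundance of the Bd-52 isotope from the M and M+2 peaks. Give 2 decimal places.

24.15%

Write p for the Bd-52 fraction. I(M+2)/I(M) = [C(4,1)·p^3·(1−p)] / p^4 = 4·(1−p)/p = 10.126/0.806 = 12.5633
(1−p)/p = 12.5633/4 = 3.1408  ⇒  p = 1/(1 + 3.1408) = 0.2415
Bd-52: 24.15%, Bd-54: 75.85%.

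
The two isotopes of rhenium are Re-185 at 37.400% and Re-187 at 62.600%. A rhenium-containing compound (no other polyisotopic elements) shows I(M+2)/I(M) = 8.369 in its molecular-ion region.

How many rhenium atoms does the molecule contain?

5

With n Re atoms, P(M+2)/P(M) = C(n,1)·p^(n−1)q / p^n = n·q/p = n · 0.62600/0.37400.
n = 8.369 × 0.37400/0.62600 = 5.00 ≈ 5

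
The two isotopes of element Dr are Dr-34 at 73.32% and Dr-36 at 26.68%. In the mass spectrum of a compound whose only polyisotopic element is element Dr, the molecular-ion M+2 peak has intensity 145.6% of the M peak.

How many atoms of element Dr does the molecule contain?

4

For n independent Dr atoms, I(M+2)/I(M) = n · (abundance Dr-36) / (abundance Dr-34) = n · 0.2668/0.7332.
n = 1.456 × 0.7332/0.2668 = 4.00 ≈ 4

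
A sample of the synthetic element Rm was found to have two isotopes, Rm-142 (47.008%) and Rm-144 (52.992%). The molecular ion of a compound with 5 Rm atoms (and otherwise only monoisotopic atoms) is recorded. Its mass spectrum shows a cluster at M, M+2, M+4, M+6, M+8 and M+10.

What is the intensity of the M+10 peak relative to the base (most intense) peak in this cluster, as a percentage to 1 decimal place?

12.7%

Binomial terms of (0.47008 + 0.52992)^5: M 0.0230, M+2 0.1294, M+4 0.2917, M+6 0.3288, M+8 0.1853, M+10 0.0418 → M+6 is the base peak.
P(M+6) = C(5,3) × 0.47008^2 × 0.52992^3 = 10 × 0.22097521 × 0.14880959 = 0.328832 (base)
P(M+10) = C(5,5) × 0.47008^0 × 0.52992^5 = 1 × 1.0000 × 0.041788 = 0.041788
Relative intensity = 0.041788 / 0.328832 × 100 = 12.7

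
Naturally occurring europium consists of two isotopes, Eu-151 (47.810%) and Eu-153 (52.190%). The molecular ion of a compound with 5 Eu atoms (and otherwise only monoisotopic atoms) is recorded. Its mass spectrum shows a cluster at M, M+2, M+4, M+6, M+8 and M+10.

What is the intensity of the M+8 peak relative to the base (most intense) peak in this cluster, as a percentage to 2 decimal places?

54.58%

Term probabilities: M 0.0250, M+2 0.1363, M+4 0.2977, M+6 0.3249, M+8 0.1774, M+10 0.0387. Base peak = M+6.
P(M+6) = C(5,3) × 0.47810^2 × 0.52190^3 = 10 × 0.22857961 × 0.14215492 = 0.324937 (base)
P(M+8) = C(5,4) × 0.47810^1 × 0.52190^4 = 5 × 0.4781 × 0.07419065 = 0.177353
Relative intensity = 0.177353 / 0.324937 × 100 = 54.58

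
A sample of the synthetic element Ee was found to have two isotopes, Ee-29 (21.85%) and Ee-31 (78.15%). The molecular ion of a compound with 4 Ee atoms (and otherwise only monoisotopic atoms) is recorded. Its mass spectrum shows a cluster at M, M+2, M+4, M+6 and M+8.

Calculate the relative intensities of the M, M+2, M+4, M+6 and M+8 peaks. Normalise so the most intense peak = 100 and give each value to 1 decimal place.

Expanding (0.2185 + 0.7815)^4:
P(M) = 0.2185^4 = 0.002279
P(M+2) = 4 × 0.2185^3 × 0.7815^1 = 0.032609
P(M+4) = 6 × 0.2185^2 × 0.7815^2 = 0.174949
P(M+6) = 4 × 0.2185^1 × 0.7815^3 = 0.417156
P(M+8) = 0.7815^4 = 0.373006
The M+6 peak is largest (0.417156); scaling to 100 gives 0.5 : 7.8 : 41.9 : 100.0 : 89.4.

0.5 : 7.8 : 41.9 : 100.0 : 89.4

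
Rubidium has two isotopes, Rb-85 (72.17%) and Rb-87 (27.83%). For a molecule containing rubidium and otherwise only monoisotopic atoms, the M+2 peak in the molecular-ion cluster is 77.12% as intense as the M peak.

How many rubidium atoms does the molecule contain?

2

With n Rb atoms, P(M+2)/P(M) = C(n,1)·p^(n−1)q / p^n = n·q/p = n · 0.2783/0.7217.
n = 0.7712 × 0.7217/0.2783 = 2.00 ≈ 2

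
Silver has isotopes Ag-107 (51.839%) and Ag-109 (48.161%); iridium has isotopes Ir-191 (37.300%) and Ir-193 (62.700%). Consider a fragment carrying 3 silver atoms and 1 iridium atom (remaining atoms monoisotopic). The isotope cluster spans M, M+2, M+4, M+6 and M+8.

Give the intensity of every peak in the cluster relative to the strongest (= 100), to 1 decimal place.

13.7 : 61.4 : 100.0 : 70.9 : 18.5

Silver pattern (n=3): 0.13930601 : 0.38826655 : 0.36071887 : 0.11170857
Iridium pattern (n=1): 0.3730 : 0.6270
Convolve the two distributions (both contribute in 2-u steps):
  M: 0.13930601×0.3730 = 0.051961
  M+2: 0.13930601×0.6270 + 0.38826655×0.3730 = 0.232168
  M+4: 0.38826655×0.6270 + 0.36071887×0.3730 = 0.377991
  M+6: 0.36071887×0.6270 + 0.11170857×0.3730 = 0.267838
  M+8: 0.11170857×0.6270 = 0.070041
Scale to base peak (0.377991) = 100: 13.7 : 61.4 : 100.0 : 70.9 : 18.5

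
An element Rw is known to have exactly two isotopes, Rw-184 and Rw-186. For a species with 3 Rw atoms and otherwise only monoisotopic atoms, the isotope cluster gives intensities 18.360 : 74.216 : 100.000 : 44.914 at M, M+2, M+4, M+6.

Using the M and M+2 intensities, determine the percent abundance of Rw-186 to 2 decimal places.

57.40%

Write p for the Rw-184 fraction. I(M+2)/I(M) = [C(3,1)·p^2·(1−p)] / p^3 = 3·(1−p)/p = 74.216/18.360 = 4.0423
(1−p)/p = 4.0423/3 = 1.3474  ⇒  p = 1/(1 + 1.3474) = 0.4260
Rw-184: 42.60%, Rw-186: 57.40%.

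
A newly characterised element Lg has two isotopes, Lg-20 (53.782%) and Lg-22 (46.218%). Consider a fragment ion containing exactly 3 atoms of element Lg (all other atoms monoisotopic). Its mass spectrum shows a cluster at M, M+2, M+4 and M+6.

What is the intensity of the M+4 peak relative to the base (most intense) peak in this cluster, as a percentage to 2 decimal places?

(0.53782 + 0.46218)^3 gives M 0.1556, M+2 0.4011, M+4 0.3447, M+6 0.0987; the largest is M+2.
P(M+2) = C(3,1) × 0.53782^2 × 0.46218^1 = 3 × 0.28925035 × 0.46218 = 0.401057 (base)
P(M+4) = C(3,2) × 0.53782^1 × 0.46218^2 = 3 × 0.53782 × 0.21361035 = 0.344652
Relative intensity = 0.344652 / 0.401057 × 100 = 85.94

85.94%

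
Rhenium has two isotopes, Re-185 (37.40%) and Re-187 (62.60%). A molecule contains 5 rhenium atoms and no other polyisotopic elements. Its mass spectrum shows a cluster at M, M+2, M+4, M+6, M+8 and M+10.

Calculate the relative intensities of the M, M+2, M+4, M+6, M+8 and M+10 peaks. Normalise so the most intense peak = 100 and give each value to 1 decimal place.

Expanding (0.3740 + 0.6260)^5:
P(M) = 0.3740^5 = 0.007317
P(M+2) = 5 × 0.3740^4 × 0.6260^1 = 0.061239
P(M+4) = 10 × 0.3740^3 × 0.6260^2 = 0.205005
P(M+6) = 10 × 0.3740^2 × 0.6260^3 = 0.343136
P(M+8) = 5 × 0.3740^1 × 0.6260^4 = 0.287170
P(M+10) = 0.6260^5 = 0.096133
The M+6 peak is largest (0.343136); scaling to 100 gives 2.1 : 17.8 : 59.7 : 100.0 : 83.7 : 28.0.

2.1 : 17.8 : 59.7 : 100.0 : 83.7 : 28.0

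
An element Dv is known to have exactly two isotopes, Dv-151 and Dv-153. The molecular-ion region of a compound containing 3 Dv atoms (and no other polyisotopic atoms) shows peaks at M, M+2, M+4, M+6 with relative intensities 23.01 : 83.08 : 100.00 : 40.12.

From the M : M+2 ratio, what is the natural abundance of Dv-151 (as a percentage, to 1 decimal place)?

Write p for the Dv-151 fraction. I(M+2)/I(M) = [C(3,1)·p^2·(1−p)] / p^3 = 3·(1−p)/p = 83.08/23.01 = 3.6106
(1−p)/p = 3.6106/3 = 1.2035  ⇒  p = 1/(1 + 1.2035) = 0.4538
Dv-151: 45.4%, Dv-153: 54.6%.

45.4%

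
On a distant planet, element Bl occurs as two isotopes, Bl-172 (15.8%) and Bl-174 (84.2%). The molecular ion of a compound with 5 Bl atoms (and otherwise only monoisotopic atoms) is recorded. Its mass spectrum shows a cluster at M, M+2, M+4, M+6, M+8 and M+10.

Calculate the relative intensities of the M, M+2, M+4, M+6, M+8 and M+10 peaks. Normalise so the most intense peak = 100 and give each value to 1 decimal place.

0.0 : 0.6 : 6.6 : 35.2 : 93.8 : 100.0

Expanding (0.158 + 0.842)^5:
P(M) = 0.158^5 = 0.000098
P(M+2) = 5 × 0.158^4 × 0.842^1 = 0.002624
P(M+4) = 10 × 0.158^3 × 0.842^2 = 0.027964
P(M+6) = 10 × 0.158^2 × 0.842^3 = 0.149022
P(M+8) = 5 × 0.158^1 × 0.842^4 = 0.397078
P(M+10) = 0.842^5 = 0.423214
The M+10 peak is largest (0.423214); scaling to 100 gives 0.0 : 0.6 : 6.6 : 35.2 : 93.8 : 100.0.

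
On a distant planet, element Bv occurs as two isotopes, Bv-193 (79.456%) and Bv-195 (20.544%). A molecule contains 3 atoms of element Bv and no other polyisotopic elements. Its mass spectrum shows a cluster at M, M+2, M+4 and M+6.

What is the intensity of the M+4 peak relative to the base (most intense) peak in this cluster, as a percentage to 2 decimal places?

20.06%

(0.79456 + 0.20544)^3 gives M 0.5016, M+2 0.3891, M+4 0.1006, M+6 0.0087; the largest is M.
P(M) = C(3,0) × 0.79456^3 × 0.20544^0 = 1 × 0.50162606 × 1.0000 = 0.501626 (base)
P(M+4) = C(3,2) × 0.79456^1 × 0.20544^2 = 3 × 0.79456 × 0.04220559 = 0.100605
Relative intensity = 0.100605 / 0.501626 × 100 = 20.06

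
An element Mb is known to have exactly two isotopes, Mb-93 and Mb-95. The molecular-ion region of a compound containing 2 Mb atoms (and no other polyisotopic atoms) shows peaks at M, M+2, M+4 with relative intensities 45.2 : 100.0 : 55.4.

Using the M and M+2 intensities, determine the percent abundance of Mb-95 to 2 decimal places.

52.52%

Write p for the Mb-93 fraction. I(M+2)/I(M) = [C(2,1)·p^1·(1−p)] / p^2 = 2·(1−p)/p = 100.0/45.2 = 2.2124
(1−p)/p = 2.2124/2 = 1.1062  ⇒  p = 1/(1 + 1.1062) = 0.4748
Mb-93: 47.48%, Mb-95: 52.52%.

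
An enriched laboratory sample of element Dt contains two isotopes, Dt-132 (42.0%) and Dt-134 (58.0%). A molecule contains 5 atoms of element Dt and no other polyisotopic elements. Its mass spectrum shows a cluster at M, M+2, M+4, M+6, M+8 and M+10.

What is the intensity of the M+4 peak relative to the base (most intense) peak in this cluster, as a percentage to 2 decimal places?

72.41%

(0.420 + 0.580)^5 gives M 0.0131, M+2 0.0902, M+4 0.2492, M+6 0.3442, M+8 0.2376, M+10 0.0656; the largest is M+6.
P(M+6) = C(5,3) × 0.420^2 × 0.580^3 = 10 × 0.1764 × 0.195112 = 0.344178 (base)
P(M+4) = C(5,2) × 0.420^3 × 0.580^2 = 10 × 0.074088 × 0.3364 = 0.249232
Relative intensity = 0.249232 / 0.344178 × 100 = 72.41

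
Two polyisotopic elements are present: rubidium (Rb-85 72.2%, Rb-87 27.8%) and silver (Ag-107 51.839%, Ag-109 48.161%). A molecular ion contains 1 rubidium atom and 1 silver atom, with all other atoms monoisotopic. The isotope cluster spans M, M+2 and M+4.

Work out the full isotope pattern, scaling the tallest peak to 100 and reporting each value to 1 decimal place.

Rubidium pattern (n=1): 0.7220 : 0.2780
Silver pattern (n=1): 0.51839 : 0.48161
Convolve the two distributions (both contribute in 2-u steps):
  M: 0.7220×0.51839 = 0.374278
  M+2: 0.7220×0.48161 + 0.2780×0.51839 = 0.491835
  M+4: 0.2780×0.48161 = 0.133888
Scale to base peak (0.491835) = 100: 76.1 : 100.0 : 27.2

76.1 : 100.0 : 27.2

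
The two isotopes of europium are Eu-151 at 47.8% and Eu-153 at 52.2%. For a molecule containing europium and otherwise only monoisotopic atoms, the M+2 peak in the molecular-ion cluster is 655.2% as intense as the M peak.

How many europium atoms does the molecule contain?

For n independent Eu atoms, I(M+2)/I(M) = n · (abundance Eu-153) / (abundance Eu-151) = n · 0.522/0.478.
n = 6.552 × 0.478/0.522 = 6.00 ≈ 6

6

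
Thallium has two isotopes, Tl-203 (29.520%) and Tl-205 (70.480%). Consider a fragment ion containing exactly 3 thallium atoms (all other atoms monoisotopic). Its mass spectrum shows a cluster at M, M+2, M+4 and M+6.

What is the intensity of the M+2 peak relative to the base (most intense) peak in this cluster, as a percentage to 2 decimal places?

Binomial terms of (0.29520 + 0.70480)^3: M 0.0257, M+2 0.1843, M+4 0.4399, M+6 0.3501 → M+4 is the base peak.
P(M+4) = C(3,2) × 0.29520^1 × 0.70480^2 = 3 × 0.2952 × 0.49674304 = 0.439916 (base)
P(M+2) = C(3,1) × 0.29520^2 × 0.70480^1 = 3 × 0.08714304 × 0.7048 = 0.184255
Relative intensity = 0.184255 / 0.439916 × 100 = 41.88

41.88%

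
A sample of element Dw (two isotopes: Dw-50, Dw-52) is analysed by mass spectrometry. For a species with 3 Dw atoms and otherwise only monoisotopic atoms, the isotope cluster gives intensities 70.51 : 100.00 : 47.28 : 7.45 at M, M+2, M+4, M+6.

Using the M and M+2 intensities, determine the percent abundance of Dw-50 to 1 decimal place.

Let p = fractional abundance of Dw-50. I(M+2)/I(M) = [C(3,1)·p^2·(1−p)] / p^3 = 3·(1−p)/p = 100.00/70.51 = 1.4182
(1−p)/p = 1.4182/3 = 0.4727  ⇒  p = 1/(1 + 0.4727) = 0.6790
Dw-50: 67.9%, Dw-52: 32.1%.

67.9%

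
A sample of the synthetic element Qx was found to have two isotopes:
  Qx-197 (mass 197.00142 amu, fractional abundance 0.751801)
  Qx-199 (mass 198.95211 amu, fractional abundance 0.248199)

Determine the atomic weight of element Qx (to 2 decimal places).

197.49 amu

Ar = Σ fᵢ·mᵢ = 0.751801 × 197.00142 + 0.248199 × 198.95211
= 148.105865 + 49.379715 = 197.485580 amu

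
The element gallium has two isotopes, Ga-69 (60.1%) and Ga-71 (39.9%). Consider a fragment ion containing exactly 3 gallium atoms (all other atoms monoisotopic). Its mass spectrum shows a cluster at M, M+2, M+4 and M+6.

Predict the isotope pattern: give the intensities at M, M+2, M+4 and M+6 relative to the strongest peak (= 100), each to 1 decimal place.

Each Ga atom is independently Ga-69 (p = 0.601) or Ga-71 (q = 0.399); the cluster is the binomial expansion (p + q)^3.
P(M) = 0.601^3 = 0.217082
P(M+2) = 3 × 0.601^2 × 0.399^1 = 0.432358
P(M+4) = 3 × 0.601^1 × 0.399^2 = 0.287039
P(M+6) = 0.399^3 = 0.063521
The M+2 peak is largest (0.432358); scaling to 100 gives 50.2 : 100.0 : 66.4 : 14.7.

50.2 : 100.0 : 66.4 : 14.7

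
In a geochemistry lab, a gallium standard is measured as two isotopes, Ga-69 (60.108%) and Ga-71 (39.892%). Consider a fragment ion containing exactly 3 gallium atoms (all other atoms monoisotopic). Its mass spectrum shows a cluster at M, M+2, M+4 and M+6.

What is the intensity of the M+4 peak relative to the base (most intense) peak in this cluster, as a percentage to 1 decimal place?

(0.60108 + 0.39892)^3 gives M 0.2172, M+2 0.4324, M+4 0.2870, M+6 0.0635; the largest is M+2.
P(M+2) = C(3,1) × 0.60108^2 × 0.39892^1 = 3 × 0.36129717 × 0.39892 = 0.432386 (base)
P(M+4) = C(3,2) × 0.60108^1 × 0.39892^2 = 3 × 0.60108 × 0.15913717 = 0.286963
Relative intensity = 0.286963 / 0.432386 × 100 = 66.4

66.4%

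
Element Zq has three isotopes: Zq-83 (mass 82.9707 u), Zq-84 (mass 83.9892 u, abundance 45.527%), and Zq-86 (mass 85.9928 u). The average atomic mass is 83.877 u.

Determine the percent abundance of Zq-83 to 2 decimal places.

39.83%

The remaining 54.473% is split between Zq-83 (fraction x) and Zq-86 (fraction 0.54473 − x).
Substituting: 82.9707x + 85.9928(0.54473 − x) = 45.639236916
(82.9707 − 85.9928)x = -1.203621028  ⇒  x = 0.39827, y = 0.14646
Zq-83: 39.83%, Zq-86: 14.65%.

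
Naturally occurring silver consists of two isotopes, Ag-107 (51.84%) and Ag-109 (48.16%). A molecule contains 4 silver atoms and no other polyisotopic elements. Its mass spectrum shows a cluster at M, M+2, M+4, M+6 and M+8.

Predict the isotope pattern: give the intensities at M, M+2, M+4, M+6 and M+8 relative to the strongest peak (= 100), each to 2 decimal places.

Expanding (0.5184 + 0.4816)^4:
P(M) = 0.5184^4 = 0.072220
P(M+2) = 4 × 0.5184^3 × 0.4816^1 = 0.268375
P(M+4) = 6 × 0.5184^2 × 0.4816^2 = 0.373985
P(M+6) = 4 × 0.5184^1 × 0.4816^3 = 0.231624
P(M+8) = 0.4816^4 = 0.053795
The M+4 peak is largest (0.373985); scaling to 100 gives 19.31 : 71.76 : 100.00 : 61.93 : 14.38.

19.31 : 71.76 : 100.00 : 61.93 : 14.38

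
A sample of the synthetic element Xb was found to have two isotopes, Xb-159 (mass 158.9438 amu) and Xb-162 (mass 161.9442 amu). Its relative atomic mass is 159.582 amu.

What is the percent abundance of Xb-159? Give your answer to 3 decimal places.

With x = fraction of Xb-159 (so Xb-162 is 1 − x):
158.9438·x + 161.9442·(1 − x) = 159.582
(158.9438 − 161.9442)·x = 159.582 − 161.9442
x = -2.3622 / -3.0004 = 0.78730 → 78.730% Xb-159, 21.270% Xb-162.

78.730%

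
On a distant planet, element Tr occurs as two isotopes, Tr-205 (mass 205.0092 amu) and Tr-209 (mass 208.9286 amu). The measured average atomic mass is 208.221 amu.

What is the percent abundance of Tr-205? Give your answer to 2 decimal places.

18.05%

Writing the weighted mean with unknown fraction x of Tr-205:
205.0092·x + 208.9286·(1 − x) = 208.221
(205.0092 − 208.9286)·x = 208.221 − 208.9286
x = -0.7076 / -3.9194 = 0.18054 → 18.05% Tr-205, 81.95% Tr-209.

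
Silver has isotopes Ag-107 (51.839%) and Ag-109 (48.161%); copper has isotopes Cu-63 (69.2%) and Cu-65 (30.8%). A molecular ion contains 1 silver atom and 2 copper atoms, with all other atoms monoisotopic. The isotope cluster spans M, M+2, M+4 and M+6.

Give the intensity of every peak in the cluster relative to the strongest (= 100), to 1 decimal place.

55.0 : 100.0 : 56.3 : 10.1

Silver pattern (n=1): 0.51839 : 0.48161
Copper pattern (n=2): 0.478864 : 0.426272 : 0.094864
Convolve the two distributions (both contribute in 2-u steps):
  M: 0.51839×0.478864 = 0.248238
  M+2: 0.51839×0.426272 + 0.48161×0.478864 = 0.451601
  M+4: 0.51839×0.094864 + 0.48161×0.426272 = 0.254473
  M+6: 0.48161×0.094864 = 0.045687
Scale to base peak (0.451601) = 100: 55.0 : 100.0 : 56.3 : 10.1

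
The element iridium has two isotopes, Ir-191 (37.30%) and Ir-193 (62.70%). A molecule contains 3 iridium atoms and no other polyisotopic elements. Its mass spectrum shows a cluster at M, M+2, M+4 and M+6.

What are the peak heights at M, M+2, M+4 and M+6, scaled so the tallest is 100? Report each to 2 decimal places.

11.80 : 59.49 : 100.00 : 56.03

Each Ir atom is independently Ir-191 (p = 0.3730) or Ir-193 (q = 0.6270); the cluster is the binomial expansion (p + q)^3.
P(M) = 0.3730^3 = 0.051895
P(M+2) = 3 × 0.3730^2 × 0.6270^1 = 0.261702
P(M+4) = 3 × 0.3730^1 × 0.6270^2 = 0.439911
P(M+6) = 0.6270^3 = 0.246492
The M+4 peak is largest (0.439911); scaling to 100 gives 11.80 : 59.49 : 100.00 : 56.03.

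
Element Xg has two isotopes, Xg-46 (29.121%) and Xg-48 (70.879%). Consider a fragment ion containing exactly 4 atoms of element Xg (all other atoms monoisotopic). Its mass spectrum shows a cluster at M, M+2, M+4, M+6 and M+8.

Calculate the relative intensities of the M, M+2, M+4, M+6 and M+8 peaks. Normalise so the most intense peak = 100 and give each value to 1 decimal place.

1.7 : 16.9 : 61.6 : 100.0 : 60.8

Expanding (0.29121 + 0.70879)^4:
P(M) = 0.29121^4 = 0.007192
P(M+2) = 4 × 0.29121^3 × 0.70879^1 = 0.070016
P(M+4) = 6 × 0.29121^2 × 0.70879^2 = 0.255622
P(M+6) = 4 × 0.29121^1 × 0.70879^3 = 0.414781
P(M+8) = 0.70879^4 = 0.252389
The M+6 peak is largest (0.414781); scaling to 100 gives 1.7 : 16.9 : 61.6 : 100.0 : 60.8.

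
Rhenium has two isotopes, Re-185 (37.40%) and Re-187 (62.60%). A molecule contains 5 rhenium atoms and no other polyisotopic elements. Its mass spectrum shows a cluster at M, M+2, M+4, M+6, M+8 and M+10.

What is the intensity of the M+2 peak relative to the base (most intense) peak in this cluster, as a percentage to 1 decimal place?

(0.3740 + 0.6260)^5 gives M 0.0073, M+2 0.0612, M+4 0.2050, M+6 0.3431, M+8 0.2872, M+10 0.0961; the largest is M+6.
P(M+6) = C(5,3) × 0.3740^2 × 0.6260^3 = 10 × 0.139876 × 0.24531438 = 0.343136 (base)
P(M+2) = C(5,1) × 0.3740^4 × 0.6260^1 = 5 × 0.0195653 × 0.6260 = 0.061239
Relative intensity = 0.061239 / 0.343136 × 100 = 17.8

17.8%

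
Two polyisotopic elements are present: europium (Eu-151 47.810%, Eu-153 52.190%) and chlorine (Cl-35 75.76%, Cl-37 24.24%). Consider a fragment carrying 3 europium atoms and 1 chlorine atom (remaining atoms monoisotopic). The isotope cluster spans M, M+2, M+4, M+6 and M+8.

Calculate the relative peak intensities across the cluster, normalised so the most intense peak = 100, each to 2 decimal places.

Europium pattern (n=3): 0.10928391 : 0.3578871 : 0.39067407 : 0.14215492
Chlorine pattern (n=1): 0.7576 : 0.2424
Convolve the two distributions (both contribute in 2-u steps):
  M: 0.10928391×0.7576 = 0.082793
  M+2: 0.10928391×0.2424 + 0.3578871×0.7576 = 0.297626
  M+4: 0.3578871×0.2424 + 0.39067407×0.7576 = 0.382727
  M+6: 0.39067407×0.2424 + 0.14215492×0.7576 = 0.202396
  M+8: 0.14215492×0.2424 = 0.034458
Scale to base peak (0.382727) = 100: 21.63 : 77.76 : 100.00 : 52.88 : 9.00

21.63 : 77.76 : 100.00 : 52.88 : 9.00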